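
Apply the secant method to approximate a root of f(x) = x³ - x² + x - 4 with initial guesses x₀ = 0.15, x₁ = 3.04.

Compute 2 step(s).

f(x) = x³ - x² + x - 4
x₀ = 0.15, x₁ = 3.04

Secant formula: x_{n+1} = x_n - f(x_n)(x_n - x_{n-1})/(f(x_n) - f(x_{n-1}))

Iteration 1:
  f(0.150000) = -3.869125
  f(3.040000) = 17.892864
  x_2 = 3.040000 - 17.892864×(3.040000 - 0.150000)/(17.892864 - (-3.869125))
       = 0.663821
Iteration 2:
  f(3.040000) = 17.892864
  f(0.663821) = -3.484319
  x_3 = 0.663821 - (-3.484319)×(0.663821 - 3.040000)/(-3.484319 - 17.892864)
       = 1.051120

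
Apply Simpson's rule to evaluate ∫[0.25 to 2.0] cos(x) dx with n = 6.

f(x) = cos(x)
a = 0.25, b = 2.0, n = 6
h = (b - a)/n = 0.291667

Simpson's rule: (h/3)[f(x₀) + 4f(x₁) + 2f(x₂) + ... + f(xₙ)]

x_0 = 0.2500, f(x_0) = 0.968912, coefficient = 1
x_1 = 0.5417, f(x_1) = 0.856851, coefficient = 4
x_2 = 0.8333, f(x_2) = 0.672412, coefficient = 2
x_3 = 1.1250, f(x_3) = 0.431177, coefficient = 4
x_4 = 1.4167, f(x_4) = 0.153520, coefficient = 2
x_5 = 1.7083, f(x_5) = -0.137104, coefficient = 4
x_6 = 2.0000, f(x_6) = -0.416147, coefficient = 1

I ≈ (0.291667/3) × 6.808324 = 0.661920
Exact value: 0.661893
Error: 0.000027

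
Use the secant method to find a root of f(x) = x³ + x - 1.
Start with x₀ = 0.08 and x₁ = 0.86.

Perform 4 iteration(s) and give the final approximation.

f(x) = x³ + x - 1
x₀ = 0.08, x₁ = 0.86

Secant formula: x_{n+1} = x_n - f(x_n)(x_n - x_{n-1})/(f(x_n) - f(x_{n-1}))

Iteration 1:
  f(0.080000) = -0.919488
  f(0.860000) = 0.496056
  x_2 = 0.860000 - 0.496056×(0.860000 - 0.080000)/(0.496056 - (-0.919488))
       = 0.586661
Iteration 2:
  f(0.860000) = 0.496056
  f(0.586661) = -0.211428
  x_3 = 0.586661 - (-0.211428)×(0.586661 - 0.860000)/(-0.211428 - 0.496056)
       = 0.668347
Iteration 3:
  f(0.586661) = -0.211428
  f(0.668347) = -0.033111
  x_4 = 0.668347 - (-0.033111)×(0.668347 - 0.586661)/(-0.033111 - (-0.211428))
       = 0.683515
Iteration 4:
  f(0.668347) = -0.033111
  f(0.683515) = 0.002848
  x_5 = 0.683515 - 0.002848×(0.683515 - 0.668347)/(0.002848 - (-0.033111))
       = 0.682314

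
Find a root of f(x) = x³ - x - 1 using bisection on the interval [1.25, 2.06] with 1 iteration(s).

f(x) = x³ - x - 1
Initial interval: [1.25, 2.06]

Iteration 1:
  c_1 = (1.250000 + 2.060000)/2 = 1.655000
  f(c_1) = f(1.655000) = 1.878086
  f(a) × f(c) < 0, new interval: [1.250000, 1.655000]

After 1 iteration(s), the approximation is c_1 = 1.655000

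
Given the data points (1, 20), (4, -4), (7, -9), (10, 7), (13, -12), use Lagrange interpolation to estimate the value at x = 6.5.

Lagrange interpolation formula:
P(x) = Σ yᵢ × Lᵢ(x)
where Lᵢ(x) = Π_{j≠i} (x - xⱼ)/(xᵢ - xⱼ)

L_0(6.5) = (6.5 - 4)/(1 - 4) × (6.5 - 7)/(1 - 7) × (6.5 - 10)/(1 - 10) × (6.5 - 13)/(1 - 13) = -0.014628
L_1(6.5) = (6.5 - 1)/(4 - 1) × (6.5 - 7)/(4 - 7) × (6.5 - 10)/(4 - 10) × (6.5 - 13)/(4 - 13) = 0.128729
L_2(6.5) = (6.5 - 1)/(7 - 1) × (6.5 - 4)/(7 - 4) × (6.5 - 10)/(7 - 10) × (6.5 - 13)/(7 - 13) = 0.965471
L_3(6.5) = (6.5 - 1)/(10 - 1) × (6.5 - 4)/(10 - 4) × (6.5 - 7)/(10 - 7) × (6.5 - 13)/(10 - 13) = -0.091950
L_4(6.5) = (6.5 - 1)/(13 - 1) × (6.5 - 4)/(13 - 4) × (6.5 - 7)/(13 - 7) × (6.5 - 10)/(13 - 10) = 0.012378

P(6.5) = 20×L_0(6.5) + (-4)×L_1(6.5) + (-9)×L_2(6.5) + 7×L_3(6.5) + (-12)×L_4(6.5)
P(6.5) = -10.288902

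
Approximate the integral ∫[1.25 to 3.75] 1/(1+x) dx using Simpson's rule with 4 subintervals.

f(x) = 1/(1+x)
a = 1.25, b = 3.75, n = 4
h = (b - a)/n = 0.625000

Simpson's rule: (h/3)[f(x₀) + 4f(x₁) + 2f(x₂) + ... + f(xₙ)]

x_0 = 1.2500, f(x_0) = 0.444444, coefficient = 1
x_1 = 1.8750, f(x_1) = 0.347826, coefficient = 4
x_2 = 2.5000, f(x_2) = 0.285714, coefficient = 2
x_3 = 3.1250, f(x_3) = 0.242424, coefficient = 4
x_4 = 3.7500, f(x_4) = 0.210526, coefficient = 1

I ≈ (0.625000/3) × 3.587401 = 0.747375
Exact value: 0.747214
Error: 0.000161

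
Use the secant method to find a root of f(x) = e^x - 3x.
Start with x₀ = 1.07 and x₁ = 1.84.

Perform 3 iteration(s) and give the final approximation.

f(x) = e^x - 3x
x₀ = 1.07, x₁ = 1.84

Secant formula: x_{n+1} = x_n - f(x_n)(x_n - x_{n-1})/(f(x_n) - f(x_{n-1}))

Iteration 1:
  f(1.070000) = -0.294621
  f(1.840000) = 0.776538
  x_2 = 1.840000 - 0.776538×(1.840000 - 1.070000)/(0.776538 - (-0.294621))
       = 1.281787
Iteration 2:
  f(1.840000) = 0.776538
  f(1.281787) = -0.242288
  x_3 = 1.281787 - (-0.242288)×(1.281787 - 1.840000)/(-0.242288 - 0.776538)
       = 1.414536
Iteration 3:
  f(1.281787) = -0.242288
  f(1.414536) = -0.129031
  x_4 = 1.414536 - (-0.129031)×(1.414536 - 1.281787)/(-0.129031 - (-0.242288))
       = 1.565773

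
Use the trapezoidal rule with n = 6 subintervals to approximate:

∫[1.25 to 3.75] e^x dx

f(x) = e^x
a = 1.25, b = 3.75, n = 6
h = (b - a)/n = 0.416667

Trapezoidal rule: (h/2)[f(x₀) + 2f(x₁) + 2f(x₂) + ... + f(xₙ)]

x_0 = 1.2500, f(x_0) = 3.490343, coefficient = 1
x_1 = 1.6667, f(x_1) = 5.294490, coefficient = 2
x_2 = 2.0833, f(x_2) = 8.031195, coefficient = 2
x_3 = 2.5000, f(x_3) = 12.182494, coefficient = 2
x_4 = 2.9167, f(x_4) = 18.479586, coefficient = 2
x_5 = 3.3333, f(x_5) = 28.031625, coefficient = 2
x_6 = 3.7500, f(x_6) = 42.521082, coefficient = 1

I ≈ (0.416667/2) × 190.050205 = 39.593793
Exact value: 39.030739
Error: 0.563054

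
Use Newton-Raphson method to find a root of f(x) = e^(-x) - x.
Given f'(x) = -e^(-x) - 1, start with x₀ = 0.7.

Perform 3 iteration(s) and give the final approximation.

f(x) = e^(-x) - x
f'(x) = -e^(-x) - 1
x₀ = 0.7

Newton-Raphson formula: x_{n+1} = x_n - f(x_n)/f'(x_n)

Iteration 1:
  f(0.700000) = -0.203415
  f'(0.700000) = -1.496585
  x_1 = 0.700000 - (-0.203415)/(-1.496585) = 0.564081
Iteration 2:
  f(0.564081) = 0.004802
  f'(0.564081) = -1.568883
  x_2 = 0.564081 - 0.004802/(-1.568883) = 0.567142
Iteration 3:
  f(0.567142) = 0.000003
  f'(0.567142) = -1.567144
  x_3 = 0.567142 - 0.000003/(-1.567144) = 0.567143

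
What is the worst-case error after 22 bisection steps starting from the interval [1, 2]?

Bisection error bound: |error| ≤ (b-a)/2^n
|error| ≤ (2 - 1)/2^22 = 1/2^22
|error| ≤ 0.0000002384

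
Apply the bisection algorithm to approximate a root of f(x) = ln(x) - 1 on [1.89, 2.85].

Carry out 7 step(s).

f(x) = ln(x) - 1
Initial interval: [1.89, 2.85]

Iteration 1:
  c_1 = (1.890000 + 2.850000)/2 = 2.370000
  f(c_1) = f(2.370000) = -0.137110
  f(a) × f(c) ≥ 0, new interval: [2.370000, 2.850000]
Iteration 2:
  c_2 = (2.370000 + 2.850000)/2 = 2.610000
  f(c_2) = f(2.610000) = -0.040650
  f(a) × f(c) ≥ 0, new interval: [2.610000, 2.850000]
Iteration 3:
  c_3 = (2.610000 + 2.850000)/2 = 2.730000
  f(c_3) = f(2.730000) = 0.004302
  f(a) × f(c) < 0, new interval: [2.610000, 2.730000]
Iteration 4:
  c_4 = (2.610000 + 2.730000)/2 = 2.670000
  f(c_4) = f(2.670000) = -0.017922
  f(a) × f(c) ≥ 0, new interval: [2.670000, 2.730000]
Iteration 5:
  c_5 = (2.670000 + 2.730000)/2 = 2.700000
  f(c_5) = f(2.700000) = -0.006748
  f(a) × f(c) ≥ 0, new interval: [2.700000, 2.730000]
Iteration 6:
  c_6 = (2.700000 + 2.730000)/2 = 2.715000
  f(c_6) = f(2.715000) = -0.001208
  f(a) × f(c) ≥ 0, new interval: [2.715000, 2.730000]
Iteration 7:
  c_7 = (2.715000 + 2.730000)/2 = 2.722500
  f(c_7) = f(2.722500) = 0.001551
  f(a) × f(c) < 0, new interval: [2.715000, 2.722500]

After 7 iteration(s), the approximation is c_7 = 2.722500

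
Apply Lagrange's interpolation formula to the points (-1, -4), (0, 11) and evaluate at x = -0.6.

Lagrange interpolation formula:
P(x) = Σ yᵢ × Lᵢ(x)
where Lᵢ(x) = Π_{j≠i} (x - xⱼ)/(xᵢ - xⱼ)

L_0(-0.6) = (-0.6 - 0)/(-1 - 0) = 0.600000
L_1(-0.6) = (-0.6 - (-1))/(0 - (-1)) = 0.400000

P(-0.6) = (-4)×L_0(-0.6) + 11×L_1(-0.6)
P(-0.6) = 2.000000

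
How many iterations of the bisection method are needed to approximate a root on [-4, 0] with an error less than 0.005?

We need (b-a)/2^n ≤ 0.005
(0 - (-4))/2^n ≤ 0.005
4/2^n ≤ 0.005
2^n ≥ 800
n ≥ log₂(800) = 9.64
n ≥ 10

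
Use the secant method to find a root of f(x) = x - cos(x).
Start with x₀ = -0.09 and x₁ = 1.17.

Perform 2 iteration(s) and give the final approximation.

f(x) = x - cos(x)
x₀ = -0.09, x₁ = 1.17

Secant formula: x_{n+1} = x_n - f(x_n)(x_n - x_{n-1})/(f(x_n) - f(x_{n-1}))

Iteration 1:
  f(-0.090000) = -1.085953
  f(1.170000) = 0.779848
  x_2 = 1.170000 - 0.779848×(1.170000 - (-0.090000))/(0.779848 - (-1.085953))
       = 0.643358
Iteration 2:
  f(1.170000) = 0.779848
  f(0.643358) = -0.156728
  x_3 = 0.643358 - (-0.156728)×(0.643358 - 1.170000)/(-0.156728 - 0.779848)
       = 0.731487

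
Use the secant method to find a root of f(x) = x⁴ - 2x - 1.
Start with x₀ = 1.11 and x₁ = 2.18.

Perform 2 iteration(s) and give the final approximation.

f(x) = x⁴ - 2x - 1
x₀ = 1.11, x₁ = 2.18

Secant formula: x_{n+1} = x_n - f(x_n)(x_n - x_{n-1})/(f(x_n) - f(x_{n-1}))

Iteration 1:
  f(1.110000) = -1.701930
  f(2.180000) = 17.225306
  x_2 = 2.180000 - 17.225306×(2.180000 - 1.110000)/(17.225306 - (-1.701930))
       = 1.206214
Iteration 2:
  f(2.180000) = 17.225306
  f(1.206214) = -1.295542
  x_3 = 1.206214 - (-1.295542)×(1.206214 - 2.180000)/(-1.295542 - 17.225306)
       = 1.274331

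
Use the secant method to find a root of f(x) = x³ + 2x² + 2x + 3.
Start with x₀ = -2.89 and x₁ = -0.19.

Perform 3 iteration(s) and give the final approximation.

f(x) = x³ + 2x² + 2x + 3
x₀ = -2.89, x₁ = -0.19

Secant formula: x_{n+1} = x_n - f(x_n)(x_n - x_{n-1})/(f(x_n) - f(x_{n-1}))

Iteration 1:
  f(-2.890000) = -10.213369
  f(-0.190000) = 2.685341
  x_2 = -0.190000 - 2.685341×(-0.190000 - (-2.890000))/(2.685341 - (-10.213369))
       = -0.752104
Iteration 2:
  f(-0.190000) = 2.685341
  f(-0.752104) = 2.201677
  x_3 = -0.752104 - 2.201677×(-0.752104 - (-0.190000))/(2.201677 - 2.685341)
       = -3.310849
Iteration 3:
  f(-0.752104) = 2.201677
  f(-3.310849) = -17.990858
  x_4 = -3.310849 - (-17.990858)×(-3.310849 - (-0.752104))/(-17.990858 - 2.201677)
       = -1.031095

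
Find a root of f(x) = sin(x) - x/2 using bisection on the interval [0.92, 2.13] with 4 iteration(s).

f(x) = sin(x) - x/2
Initial interval: [0.92, 2.13]

Iteration 1:
  c_1 = (0.920000 + 2.130000)/2 = 1.525000
  f(c_1) = f(1.525000) = 0.236452
  f(a) × f(c) ≥ 0, new interval: [1.525000, 2.130000]
Iteration 2:
  c_2 = (1.525000 + 2.130000)/2 = 1.827500
  f(c_2) = f(1.827500) = 0.053482
  f(a) × f(c) ≥ 0, new interval: [1.827500, 2.130000]
Iteration 3:
  c_3 = (1.827500 + 2.130000)/2 = 1.978750
  f(c_3) = f(1.978750) = -0.071440
  f(a) × f(c) < 0, new interval: [1.827500, 1.978750]
Iteration 4:
  c_4 = (1.827500 + 1.978750)/2 = 1.903125
  f(c_4) = f(1.903125) = -0.006277
  f(a) × f(c) < 0, new interval: [1.827500, 1.903125]

After 4 iteration(s), the approximation is c_4 = 1.903125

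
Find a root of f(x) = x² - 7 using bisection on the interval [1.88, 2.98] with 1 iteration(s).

f(x) = x² - 7
Initial interval: [1.88, 2.98]

Iteration 1:
  c_1 = (1.880000 + 2.980000)/2 = 2.430000
  f(c_1) = f(2.430000) = -1.095100
  f(a) × f(c) ≥ 0, new interval: [2.430000, 2.980000]

After 1 iteration(s), the approximation is c_1 = 2.430000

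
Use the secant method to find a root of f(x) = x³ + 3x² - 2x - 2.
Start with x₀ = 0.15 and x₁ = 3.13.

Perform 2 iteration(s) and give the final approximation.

f(x) = x³ + 3x² - 2x - 2
x₀ = 0.15, x₁ = 3.13

Secant formula: x_{n+1} = x_n - f(x_n)(x_n - x_{n-1})/(f(x_n) - f(x_{n-1}))

Iteration 1:
  f(0.150000) = -2.229125
  f(3.130000) = 51.794997
  x_2 = 3.130000 - 51.794997×(3.130000 - 0.150000)/(51.794997 - (-2.229125))
       = 0.272960
Iteration 2:
  f(3.130000) = 51.794997
  f(0.272960) = -2.302061
  x_3 = 0.272960 - (-2.302061)×(0.272960 - 3.130000)/(-2.302061 - 51.794997)
       = 0.394539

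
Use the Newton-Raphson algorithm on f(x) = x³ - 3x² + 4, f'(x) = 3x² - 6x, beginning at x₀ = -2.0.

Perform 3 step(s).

f(x) = x³ - 3x² + 4
f'(x) = 3x² - 6x
x₀ = -2.0

Newton-Raphson formula: x_{n+1} = x_n - f(x_n)/f'(x_n)

Iteration 1:
  f(-2.000000) = -16.000000
  f'(-2.000000) = 24.000000
  x_1 = -2.000000 - (-16.000000)/24.000000 = -1.333333
Iteration 2:
  f(-1.333333) = -3.703704
  f'(-1.333333) = 13.333333
  x_2 = -1.333333 - (-3.703704)/13.333333 = -1.055556
Iteration 3:
  f(-1.055556) = -0.518690
  f'(-1.055556) = 9.675926
  x_3 = -1.055556 - (-0.518690)/9.675926 = -1.001949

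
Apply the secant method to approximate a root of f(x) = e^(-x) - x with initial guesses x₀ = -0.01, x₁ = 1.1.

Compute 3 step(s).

f(x) = e^(-x) - x
x₀ = -0.01, x₁ = 1.1

Secant formula: x_{n+1} = x_n - f(x_n)(x_n - x_{n-1})/(f(x_n) - f(x_{n-1}))

Iteration 1:
  f(-0.010000) = 1.020050
  f(1.100000) = -0.767129
  x_2 = 1.100000 - (-0.767129)×(1.100000 - (-0.010000))/(-0.767129 - 1.020050)
       = 0.623543
Iteration 2:
  f(1.100000) = -0.767129
  f(0.623543) = -0.087502
  x_3 = 0.623543 - (-0.087502)×(0.623543 - 1.100000)/(-0.087502 - (-0.767129))
       = 0.562200
Iteration 3:
  f(0.623543) = -0.087502
  f(0.562200) = 0.007754
  x_4 = 0.562200 - 0.007754×(0.562200 - 0.623543)/(0.007754 - (-0.087502))
       = 0.567193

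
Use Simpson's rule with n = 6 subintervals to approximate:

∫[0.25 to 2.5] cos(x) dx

f(x) = cos(x)
a = 0.25, b = 2.5, n = 6
h = (b - a)/n = 0.375000

Simpson's rule: (h/3)[f(x₀) + 4f(x₁) + 2f(x₂) + ... + f(xₙ)]

x_0 = 0.2500, f(x_0) = 0.968912, coefficient = 1
x_1 = 0.6250, f(x_1) = 0.810963, coefficient = 4
x_2 = 1.0000, f(x_2) = 0.540302, coefficient = 2
x_3 = 1.3750, f(x_3) = 0.194548, coefficient = 4
x_4 = 1.7500, f(x_4) = -0.178246, coefficient = 2
x_5 = 2.1250, f(x_5) = -0.526266, coefficient = 4
x_6 = 2.5000, f(x_6) = -0.801144, coefficient = 1

I ≈ (0.375000/3) × 2.808859 = 0.351107
Exact value: 0.351068
Error: 0.000039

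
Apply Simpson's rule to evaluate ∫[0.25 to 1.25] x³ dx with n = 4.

f(x) = x³
a = 0.25, b = 1.25, n = 4
h = (b - a)/n = 0.250000

Simpson's rule: (h/3)[f(x₀) + 4f(x₁) + 2f(x₂) + ... + f(xₙ)]

x_0 = 0.2500, f(x_0) = 0.015625, coefficient = 1
x_1 = 0.5000, f(x_1) = 0.125000, coefficient = 4
x_2 = 0.7500, f(x_2) = 0.421875, coefficient = 2
x_3 = 1.0000, f(x_3) = 1.000000, coefficient = 4
x_4 = 1.2500, f(x_4) = 1.953125, coefficient = 1

I ≈ (0.250000/3) × 7.312500 = 0.609375
Exact value: 0.609375
Error: 0.000000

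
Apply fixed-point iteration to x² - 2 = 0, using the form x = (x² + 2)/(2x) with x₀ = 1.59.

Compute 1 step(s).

Equation: x² - 2 = 0
Fixed-point form: x = (x² + 2)/(2x)
x₀ = 1.59

x_1 = g(1.590000) = 1.423931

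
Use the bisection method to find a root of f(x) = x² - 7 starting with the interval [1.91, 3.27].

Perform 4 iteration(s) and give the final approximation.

f(x) = x² - 7
Initial interval: [1.91, 3.27]

Iteration 1:
  c_1 = (1.910000 + 3.270000)/2 = 2.590000
  f(c_1) = f(2.590000) = -0.291900
  f(a) × f(c) ≥ 0, new interval: [2.590000, 3.270000]
Iteration 2:
  c_2 = (2.590000 + 3.270000)/2 = 2.930000
  f(c_2) = f(2.930000) = 1.584900
  f(a) × f(c) < 0, new interval: [2.590000, 2.930000]
Iteration 3:
  c_3 = (2.590000 + 2.930000)/2 = 2.760000
  f(c_3) = f(2.760000) = 0.617600
  f(a) × f(c) < 0, new interval: [2.590000, 2.760000]
Iteration 4:
  c_4 = (2.590000 + 2.760000)/2 = 2.675000
  f(c_4) = f(2.675000) = 0.155625
  f(a) × f(c) < 0, new interval: [2.590000, 2.675000]

After 4 iteration(s), the approximation is c_4 = 2.675000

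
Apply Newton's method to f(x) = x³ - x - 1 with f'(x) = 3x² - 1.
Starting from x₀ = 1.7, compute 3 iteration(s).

f(x) = x³ - x - 1
f'(x) = 3x² - 1
x₀ = 1.7

Newton-Raphson formula: x_{n+1} = x_n - f(x_n)/f'(x_n)

Iteration 1:
  f(1.700000) = 2.213000
  f'(1.700000) = 7.670000
  x_1 = 1.700000 - 2.213000/7.670000 = 1.411473
Iteration 2:
  f(1.411473) = 0.400544
  f'(1.411473) = 4.976770
  x_2 = 1.411473 - 0.400544/4.976770 = 1.330991
Iteration 3:
  f(1.330991) = 0.026907
  f'(1.330991) = 4.314608
  x_3 = 1.330991 - 0.026907/4.314608 = 1.324754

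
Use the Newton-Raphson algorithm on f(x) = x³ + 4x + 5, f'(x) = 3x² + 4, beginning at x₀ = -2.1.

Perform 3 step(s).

f(x) = x³ + 4x + 5
f'(x) = 3x² + 4
x₀ = -2.1

Newton-Raphson formula: x_{n+1} = x_n - f(x_n)/f'(x_n)

Iteration 1:
  f(-2.100000) = -12.661000
  f'(-2.100000) = 17.230000
  x_1 = -2.100000 - (-12.661000)/17.230000 = -1.365177
Iteration 2:
  f(-1.365177) = -3.005000
  f'(-1.365177) = 9.591125
  x_2 = -1.365177 - (-3.005000)/9.591125 = -1.051867
Iteration 3:
  f(-1.051867) = -0.371276
  f'(-1.051867) = 7.319270
  x_3 = -1.051867 - (-0.371276)/7.319270 = -1.001141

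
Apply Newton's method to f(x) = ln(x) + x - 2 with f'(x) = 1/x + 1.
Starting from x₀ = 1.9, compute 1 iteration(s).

f(x) = ln(x) + x - 2
f'(x) = 1/x + 1
x₀ = 1.9

Newton-Raphson formula: x_{n+1} = x_n - f(x_n)/f'(x_n)

Iteration 1:
  f(1.900000) = 0.541854
  f'(1.900000) = 1.526316
  x_1 = 1.900000 - 0.541854/1.526316 = 1.544992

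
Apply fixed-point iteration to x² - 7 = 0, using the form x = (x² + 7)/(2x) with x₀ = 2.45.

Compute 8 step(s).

Equation: x² - 7 = 0
Fixed-point form: x = (x² + 7)/(2x)
x₀ = 2.45

x_1 = g(2.450000) = 2.653571
x_2 = g(2.653571) = 2.645763
x_3 = g(2.645763) = 2.645751
x_4 = g(2.645751) = 2.645751
x_5 = g(2.645751) = 2.645751
x_6 = g(2.645751) = 2.645751
x_7 = g(2.645751) = 2.645751
x_8 = g(2.645751) = 2.645751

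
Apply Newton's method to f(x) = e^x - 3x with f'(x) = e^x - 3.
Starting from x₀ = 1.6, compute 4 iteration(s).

f(x) = e^x - 3x
f'(x) = e^x - 3
x₀ = 1.6

Newton-Raphson formula: x_{n+1} = x_n - f(x_n)/f'(x_n)

Iteration 1:
  f(1.600000) = 0.153032
  f'(1.600000) = 1.953032
  x_1 = 1.600000 - 0.153032/1.953032 = 1.521644
Iteration 2:
  f(1.521644) = 0.014816
  f'(1.521644) = 1.579747
  x_2 = 1.521644 - 0.014816/1.579747 = 1.512265
Iteration 3:
  f(1.512265) = 0.000201
  f'(1.512265) = 1.536996
  x_3 = 1.512265 - 0.000201/1.536996 = 1.512135
Iteration 4:
  f(1.512135) = 0.000000
  f'(1.512135) = 1.536404
  x_4 = 1.512135 - 0.000000/1.536404 = 1.512135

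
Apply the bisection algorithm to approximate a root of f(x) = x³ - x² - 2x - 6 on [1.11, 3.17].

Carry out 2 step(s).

f(x) = x³ - x² - 2x - 6
Initial interval: [1.11, 3.17]

Iteration 1:
  c_1 = (1.110000 + 3.170000)/2 = 2.140000
  f(c_1) = f(2.140000) = -5.059256
  f(a) × f(c) ≥ 0, new interval: [2.140000, 3.170000]
Iteration 2:
  c_2 = (2.140000 + 3.170000)/2 = 2.655000
  f(c_2) = f(2.655000) = 0.356136
  f(a) × f(c) < 0, new interval: [2.140000, 2.655000]

After 2 iteration(s), the approximation is c_2 = 2.655000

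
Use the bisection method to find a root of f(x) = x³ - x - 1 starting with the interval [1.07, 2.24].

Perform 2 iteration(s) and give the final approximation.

f(x) = x³ - x - 1
Initial interval: [1.07, 2.24]

Iteration 1:
  c_1 = (1.070000 + 2.240000)/2 = 1.655000
  f(c_1) = f(1.655000) = 1.878086
  f(a) × f(c) < 0, new interval: [1.070000, 1.655000]
Iteration 2:
  c_2 = (1.070000 + 1.655000)/2 = 1.362500
  f(c_2) = f(1.362500) = 0.166854
  f(a) × f(c) < 0, new interval: [1.070000, 1.362500]

After 2 iteration(s), the approximation is c_2 = 1.362500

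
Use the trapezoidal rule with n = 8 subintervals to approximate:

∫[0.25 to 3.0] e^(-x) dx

f(x) = e^(-x)
a = 0.25, b = 3.0, n = 8
h = (b - a)/n = 0.343750

Trapezoidal rule: (h/2)[f(x₀) + 2f(x₁) + 2f(x₂) + ... + f(xₙ)]

x_0 = 0.2500, f(x_0) = 0.778801, coefficient = 1
x_1 = 0.5938, f(x_1) = 0.552252, coefficient = 2
x_2 = 0.9375, f(x_2) = 0.391606, coefficient = 2
x_3 = 1.2812, f(x_3) = 0.277690, coefficient = 2
x_4 = 1.6250, f(x_4) = 0.196912, coefficient = 2
x_5 = 1.9688, f(x_5) = 0.139631, coefficient = 2
x_6 = 2.3125, f(x_6) = 0.099013, coefficient = 2
x_7 = 2.6562, f(x_7) = 0.070211, coefficient = 2
x_8 = 3.0000, f(x_8) = 0.049787, coefficient = 1

I ≈ (0.343750/2) × 4.283219 = 0.736178
Exact value: 0.729014
Error: 0.007165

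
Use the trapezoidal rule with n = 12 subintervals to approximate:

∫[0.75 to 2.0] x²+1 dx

f(x) = x²+1
a = 0.75, b = 2.0, n = 12
h = (b - a)/n = 0.104167

Trapezoidal rule: (h/2)[f(x₀) + 2f(x₁) + 2f(x₂) + ... + f(xₙ)]

x_0 = 0.7500, f(x_0) = 1.562500, coefficient = 1
x_1 = 0.8542, f(x_1) = 1.729601, coefficient = 2
x_2 = 0.9583, f(x_2) = 1.918403, coefficient = 2
x_3 = 1.0625, f(x_3) = 2.128906, coefficient = 2
x_4 = 1.1667, f(x_4) = 2.361111, coefficient = 2
x_5 = 1.2708, f(x_5) = 2.615017, coefficient = 2
x_6 = 1.3750, f(x_6) = 2.890625, coefficient = 2
x_7 = 1.4792, f(x_7) = 3.187934, coefficient = 2
x_8 = 1.5833, f(x_8) = 3.506944, coefficient = 2
x_9 = 1.6875, f(x_9) = 3.847656, coefficient = 2
x_10 = 1.7917, f(x_10) = 4.210069, coefficient = 2
x_11 = 1.8958, f(x_11) = 4.594184, coefficient = 2
x_12 = 2.0000, f(x_12) = 5.000000, coefficient = 1

I ≈ (0.104167/2) × 72.543403 = 3.778302
Exact value: 3.776042
Error: 0.002261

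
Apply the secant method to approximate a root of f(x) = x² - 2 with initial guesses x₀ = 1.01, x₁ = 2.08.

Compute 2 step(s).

f(x) = x² - 2
x₀ = 1.01, x₁ = 2.08

Secant formula: x_{n+1} = x_n - f(x_n)(x_n - x_{n-1})/(f(x_n) - f(x_{n-1}))

Iteration 1:
  f(1.010000) = -0.979900
  f(2.080000) = 2.326400
  x_2 = 2.080000 - 2.326400×(2.080000 - 1.010000)/(2.326400 - (-0.979900))
       = 1.327120
Iteration 2:
  f(2.080000) = 2.326400
  f(1.327120) = -0.238753
  x_3 = 1.327120 - (-0.238753)×(1.327120 - 2.080000)/(-0.238753 - 2.326400)
       = 1.397195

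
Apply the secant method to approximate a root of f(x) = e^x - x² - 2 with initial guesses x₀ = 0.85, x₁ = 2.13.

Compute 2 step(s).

f(x) = e^x - x² - 2
x₀ = 0.85, x₁ = 2.13

Secant formula: x_{n+1} = x_n - f(x_n)(x_n - x_{n-1})/(f(x_n) - f(x_{n-1}))

Iteration 1:
  f(0.850000) = -0.382853
  f(2.130000) = 1.877967
  x_2 = 2.130000 - 1.877967×(2.130000 - 0.850000)/(1.877967 - (-0.382853))
       = 1.066759
Iteration 2:
  f(2.130000) = 1.877967
  f(1.066759) = -0.232029
  x_3 = 1.066759 - (-0.232029)×(1.066759 - 2.130000)/(-0.232029 - 1.877967)
       = 1.183680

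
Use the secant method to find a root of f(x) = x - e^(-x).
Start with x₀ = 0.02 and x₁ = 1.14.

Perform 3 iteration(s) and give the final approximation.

f(x) = x - e^(-x)
x₀ = 0.02, x₁ = 1.14

Secant formula: x_{n+1} = x_n - f(x_n)(x_n - x_{n-1})/(f(x_n) - f(x_{n-1}))

Iteration 1:
  f(0.020000) = -0.960199
  f(1.140000) = 0.820181
  x_2 = 1.140000 - 0.820181×(1.140000 - 0.020000)/(0.820181 - (-0.960199))
       = 0.624041
Iteration 2:
  f(1.140000) = 0.820181
  f(0.624041) = 0.088266
  x_3 = 0.624041 - 0.088266×(0.624041 - 1.140000)/(0.088266 - 0.820181)
       = 0.561818
Iteration 3:
  f(0.624041) = 0.088266
  f(0.561818) = -0.008353
  x_4 = 0.561818 - (-0.008353)×(0.561818 - 0.624041)/(-0.008353 - 0.088266)
       = 0.567198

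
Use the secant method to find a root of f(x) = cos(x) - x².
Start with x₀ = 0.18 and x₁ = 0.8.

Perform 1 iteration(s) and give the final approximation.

f(x) = cos(x) - x²
x₀ = 0.18, x₁ = 0.8

Secant formula: x_{n+1} = x_n - f(x_n)(x_n - x_{n-1})/(f(x_n) - f(x_{n-1}))

Iteration 1:
  f(0.180000) = 0.951444
  f(0.800000) = 0.056707
  x_2 = 0.800000 - 0.056707×(0.800000 - 0.180000)/(0.056707 - 0.951444)
       = 0.839294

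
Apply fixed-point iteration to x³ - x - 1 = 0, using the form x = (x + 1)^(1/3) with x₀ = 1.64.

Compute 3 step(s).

Equation: x³ - x - 1 = 0
Fixed-point form: x = (x + 1)^(1/3)
x₀ = 1.64

x_1 = g(1.640000) = 1.382085
x_2 = g(1.382085) = 1.335526
x_3 = g(1.335526) = 1.326768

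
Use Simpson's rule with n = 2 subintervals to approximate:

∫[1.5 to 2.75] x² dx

f(x) = x²
a = 1.5, b = 2.75, n = 2
h = (b - a)/n = 0.625000

Simpson's rule: (h/3)[f(x₀) + 4f(x₁) + 2f(x₂) + ... + f(xₙ)]

x_0 = 1.5000, f(x_0) = 2.250000, coefficient = 1
x_1 = 2.1250, f(x_1) = 4.515625, coefficient = 4
x_2 = 2.7500, f(x_2) = 7.562500, coefficient = 1

I ≈ (0.625000/3) × 27.875000 = 5.807292
Exact value: 5.807292
Error: 0.000000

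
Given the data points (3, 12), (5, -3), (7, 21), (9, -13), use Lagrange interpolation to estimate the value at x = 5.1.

Lagrange interpolation formula:
P(x) = Σ yᵢ × Lᵢ(x)
where Lᵢ(x) = Π_{j≠i} (x - xⱼ)/(xᵢ - xⱼ)

L_0(5.1) = (5.1 - 5)/(3 - 5) × (5.1 - 7)/(3 - 7) × (5.1 - 9)/(3 - 9) = -0.015437
L_1(5.1) = (5.1 - 3)/(5 - 3) × (5.1 - 7)/(5 - 7) × (5.1 - 9)/(5 - 9) = 0.972563
L_2(5.1) = (5.1 - 3)/(7 - 3) × (5.1 - 5)/(7 - 5) × (5.1 - 9)/(7 - 9) = 0.051187
L_3(5.1) = (5.1 - 3)/(9 - 3) × (5.1 - 5)/(9 - 5) × (5.1 - 7)/(9 - 7) = -0.008312

P(5.1) = 12×L_0(5.1) + (-3)×L_1(5.1) + 21×L_2(5.1) + (-13)×L_3(5.1)
P(5.1) = -1.919938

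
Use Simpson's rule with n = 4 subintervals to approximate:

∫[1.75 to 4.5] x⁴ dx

f(x) = x⁴
a = 1.75, b = 4.5, n = 4
h = (b - a)/n = 0.687500

Simpson's rule: (h/3)[f(x₀) + 4f(x₁) + 2f(x₂) + ... + f(xₙ)]

x_0 = 1.7500, f(x_0) = 9.378906, coefficient = 1
x_1 = 2.4375, f(x_1) = 35.300308, coefficient = 4
x_2 = 3.1250, f(x_2) = 95.367432, coefficient = 2
x_3 = 3.8125, f(x_3) = 211.270767, coefficient = 4
x_4 = 4.5000, f(x_4) = 410.062500, coefficient = 1

I ≈ (0.687500/3) × 1596.460571 = 365.855548
Exact value: 365.773633
Error: 0.081915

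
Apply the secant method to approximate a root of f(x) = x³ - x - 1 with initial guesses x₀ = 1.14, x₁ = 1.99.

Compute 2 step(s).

f(x) = x³ - x - 1
x₀ = 1.14, x₁ = 1.99

Secant formula: x_{n+1} = x_n - f(x_n)(x_n - x_{n-1})/(f(x_n) - f(x_{n-1}))

Iteration 1:
  f(1.140000) = -0.658456
  f(1.990000) = 4.890599
  x_2 = 1.990000 - 4.890599×(1.990000 - 1.140000)/(4.890599 - (-0.658456))
       = 1.240862
Iteration 2:
  f(1.990000) = 4.890599
  f(1.240862) = -0.330260
  x_3 = 1.240862 - (-0.330260)×(1.240862 - 1.990000)/(-0.330260 - 4.890599)
       = 1.288251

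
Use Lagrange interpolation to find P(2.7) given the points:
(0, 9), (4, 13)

Lagrange interpolation formula:
P(x) = Σ yᵢ × Lᵢ(x)
where Lᵢ(x) = Π_{j≠i} (x - xⱼ)/(xᵢ - xⱼ)

L_0(2.7) = (2.7 - 4)/(0 - 4) = 0.325000
L_1(2.7) = (2.7 - 0)/(4 - 0) = 0.675000

P(2.7) = 9×L_0(2.7) + 13×L_1(2.7)
P(2.7) = 11.700000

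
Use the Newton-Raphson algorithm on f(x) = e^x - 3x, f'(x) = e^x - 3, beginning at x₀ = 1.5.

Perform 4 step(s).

f(x) = e^x - 3x
f'(x) = e^x - 3
x₀ = 1.5

Newton-Raphson formula: x_{n+1} = x_n - f(x_n)/f'(x_n)

Iteration 1:
  f(1.500000) = -0.018311
  f'(1.500000) = 1.481689
  x_1 = 1.500000 - (-0.018311)/1.481689 = 1.512358
Iteration 2:
  f(1.512358) = 0.000344
  f'(1.512358) = 1.537418
  x_2 = 1.512358 - 0.000344/1.537418 = 1.512135
Iteration 3:
  f(1.512135) = 0.000000
  f'(1.512135) = 1.536404
  x_3 = 1.512135 - 0.000000/1.536404 = 1.512135
Iteration 4:
  f(1.512135) = 0.000000
  f'(1.512135) = 1.536404
  x_4 = 1.512135 - 0.000000/1.536404 = 1.512135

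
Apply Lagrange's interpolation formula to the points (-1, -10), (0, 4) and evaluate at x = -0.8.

Lagrange interpolation formula:
P(x) = Σ yᵢ × Lᵢ(x)
where Lᵢ(x) = Π_{j≠i} (x - xⱼ)/(xᵢ - xⱼ)

L_0(-0.8) = (-0.8 - 0)/(-1 - 0) = 0.800000
L_1(-0.8) = (-0.8 - (-1))/(0 - (-1)) = 0.200000

P(-0.8) = (-10)×L_0(-0.8) + 4×L_1(-0.8)
P(-0.8) = -7.200000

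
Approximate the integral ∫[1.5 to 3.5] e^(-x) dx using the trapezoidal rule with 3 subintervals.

f(x) = e^(-x)
a = 1.5, b = 3.5, n = 3
h = (b - a)/n = 0.666667

Trapezoidal rule: (h/2)[f(x₀) + 2f(x₁) + 2f(x₂) + ... + f(xₙ)]

x_0 = 1.5000, f(x_0) = 0.223130, coefficient = 1
x_1 = 2.1667, f(x_1) = 0.114559, coefficient = 2
x_2 = 2.8333, f(x_2) = 0.058816, coefficient = 2
x_3 = 3.5000, f(x_3) = 0.030197, coefficient = 1

I ≈ (0.666667/2) × 0.600078 = 0.200026
Exact value: 0.192933
Error: 0.007093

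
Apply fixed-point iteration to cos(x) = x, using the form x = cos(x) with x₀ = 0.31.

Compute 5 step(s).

Equation: cos(x) = x
Fixed-point form: x = cos(x)
x₀ = 0.31

x_1 = g(0.310000) = 0.952334
x_2 = g(0.952334) = 0.579783
x_3 = g(0.579783) = 0.836581
x_4 = g(0.836581) = 0.670005
x_5 = g(0.670005) = 0.783819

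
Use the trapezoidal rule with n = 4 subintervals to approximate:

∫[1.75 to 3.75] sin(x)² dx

f(x) = sin(x)²
a = 1.75, b = 3.75, n = 4
h = (b - a)/n = 0.500000

Trapezoidal rule: (h/2)[f(x₀) + 2f(x₁) + 2f(x₂) + ... + f(xₙ)]

x_0 = 1.7500, f(x_0) = 0.968228, coefficient = 1
x_1 = 2.2500, f(x_1) = 0.605398, coefficient = 2
x_2 = 2.7500, f(x_2) = 0.145665, coefficient = 2
x_3 = 3.2500, f(x_3) = 0.011706, coefficient = 2
x_4 = 3.7500, f(x_4) = 0.326682, coefficient = 1

I ≈ (0.500000/2) × 2.820449 = 0.705112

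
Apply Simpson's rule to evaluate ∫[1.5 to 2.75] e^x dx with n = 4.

f(x) = e^x
a = 1.5, b = 2.75, n = 4
h = (b - a)/n = 0.312500

Simpson's rule: (h/3)[f(x₀) + 4f(x₁) + 2f(x₂) + ... + f(xₙ)]

x_0 = 1.5000, f(x_0) = 4.481689, coefficient = 1
x_1 = 1.8125, f(x_1) = 6.125743, coefficient = 4
x_2 = 2.1250, f(x_2) = 8.372897, coefficient = 2
x_3 = 2.4375, f(x_3) = 11.444394, coefficient = 4
x_4 = 2.7500, f(x_4) = 15.642632, coefficient = 1

I ≈ (0.312500/3) × 107.150662 = 11.161527
Exact value: 11.160943
Error: 0.000585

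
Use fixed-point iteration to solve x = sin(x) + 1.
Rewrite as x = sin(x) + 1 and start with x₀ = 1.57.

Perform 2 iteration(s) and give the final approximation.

Equation: x = sin(x) + 1
Fixed-point form: x = sin(x) + 1
x₀ = 1.57

x_1 = g(1.570000) = 2.000000
x_2 = g(2.000000) = 1.909298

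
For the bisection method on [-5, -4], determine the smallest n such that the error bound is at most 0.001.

We need (b-a)/2^n ≤ 0.001
(-4 - (-5))/2^n ≤ 0.001
1/2^n ≤ 0.001
2^n ≥ 1000
n ≥ log₂(1000) = 9.97
n ≥ 10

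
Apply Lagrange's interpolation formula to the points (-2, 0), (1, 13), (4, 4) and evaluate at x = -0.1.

Lagrange interpolation formula:
P(x) = Σ yᵢ × Lᵢ(x)
where Lᵢ(x) = Π_{j≠i} (x - xⱼ)/(xᵢ - xⱼ)

L_0(-0.1) = (-0.1 - 1)/(-2 - 1) × (-0.1 - 4)/(-2 - 4) = 0.250556
L_1(-0.1) = (-0.1 - (-2))/(1 - (-2)) × (-0.1 - 4)/(1 - 4) = 0.865556
L_2(-0.1) = (-0.1 - (-2))/(4 - (-2)) × (-0.1 - 1)/(4 - 1) = -0.116111

P(-0.1) = 0×L_0(-0.1) + 13×L_1(-0.1) + 4×L_2(-0.1)
P(-0.1) = 10.787778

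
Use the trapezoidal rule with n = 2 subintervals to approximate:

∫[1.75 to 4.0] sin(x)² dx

f(x) = sin(x)²
a = 1.75, b = 4.0, n = 2
h = (b - a)/n = 1.125000

Trapezoidal rule: (h/2)[f(x₀) + 2f(x₁) + 2f(x₂) + ... + f(xₙ)]

x_0 = 1.7500, f(x_0) = 0.968228, coefficient = 1
x_1 = 2.8750, f(x_1) = 0.069404, coefficient = 2
x_2 = 4.0000, f(x_2) = 0.572750, coefficient = 1

I ≈ (1.125000/2) × 1.679786 = 0.944880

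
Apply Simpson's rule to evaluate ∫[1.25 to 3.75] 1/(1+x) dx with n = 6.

f(x) = 1/(1+x)
a = 1.25, b = 3.75, n = 6
h = (b - a)/n = 0.416667

Simpson's rule: (h/3)[f(x₀) + 4f(x₁) + 2f(x₂) + ... + f(xₙ)]

x_0 = 1.2500, f(x_0) = 0.444444, coefficient = 1
x_1 = 1.6667, f(x_1) = 0.375000, coefficient = 4
x_2 = 2.0833, f(x_2) = 0.324324, coefficient = 2
x_3 = 2.5000, f(x_3) = 0.285714, coefficient = 4
x_4 = 2.9167, f(x_4) = 0.255319, coefficient = 2
x_5 = 3.3333, f(x_5) = 0.230769, coefficient = 4
x_6 = 3.7500, f(x_6) = 0.210526, coefficient = 1

I ≈ (0.416667/3) × 5.380192 = 0.747249
Exact value: 0.747214
Error: 0.000034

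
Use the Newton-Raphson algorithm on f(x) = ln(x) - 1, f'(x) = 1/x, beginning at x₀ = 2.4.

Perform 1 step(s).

f(x) = ln(x) - 1
f'(x) = 1/x
x₀ = 2.4

Newton-Raphson formula: x_{n+1} = x_n - f(x_n)/f'(x_n)

Iteration 1:
  f(2.400000) = -0.124531
  f'(2.400000) = 0.416667
  x_1 = 2.400000 - (-0.124531)/0.416667 = 2.698875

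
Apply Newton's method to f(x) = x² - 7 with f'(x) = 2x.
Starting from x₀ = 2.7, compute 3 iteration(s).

f(x) = x² - 7
f'(x) = 2x
x₀ = 2.7

Newton-Raphson formula: x_{n+1} = x_n - f(x_n)/f'(x_n)

Iteration 1:
  f(2.700000) = 0.290000
  f'(2.700000) = 5.400000
  x_1 = 2.700000 - 0.290000/5.400000 = 2.646296
Iteration 2:
  f(2.646296) = 0.002884
  f'(2.646296) = 5.292593
  x_2 = 2.646296 - 0.002884/5.292593 = 2.645751
Iteration 3:
  f(2.645751) = 0.000000
  f'(2.645751) = 5.291503
  x_3 = 2.645751 - 0.000000/5.291503 = 2.645751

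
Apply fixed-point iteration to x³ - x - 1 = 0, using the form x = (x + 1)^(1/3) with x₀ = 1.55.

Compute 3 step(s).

Equation: x³ - x - 1 = 0
Fixed-point form: x = (x + 1)^(1/3)
x₀ = 1.55

x_1 = g(1.550000) = 1.366197
x_2 = g(1.366197) = 1.332550
x_3 = g(1.332550) = 1.326204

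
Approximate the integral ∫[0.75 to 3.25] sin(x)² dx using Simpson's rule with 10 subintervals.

f(x) = sin(x)²
a = 0.75, b = 3.25, n = 10
h = (b - a)/n = 0.250000

Simpson's rule: (h/3)[f(x₀) + 4f(x₁) + 2f(x₂) + ... + f(xₙ)]

x_0 = 0.7500, f(x_0) = 0.464631, coefficient = 1
x_1 = 1.0000, f(x_1) = 0.708073, coefficient = 4
x_2 = 1.2500, f(x_2) = 0.900572, coefficient = 2
x_3 = 1.5000, f(x_3) = 0.994996, coefficient = 4
x_4 = 1.7500, f(x_4) = 0.968228, coefficient = 2
x_5 = 2.0000, f(x_5) = 0.826822, coefficient = 4
x_6 = 2.2500, f(x_6) = 0.605398, coefficient = 2
x_7 = 2.5000, f(x_7) = 0.358169, coefficient = 4
x_8 = 2.7500, f(x_8) = 0.145665, coefficient = 2
x_9 = 3.0000, f(x_9) = 0.019915, coefficient = 4
x_10 = 3.2500, f(x_10) = 0.011706, coefficient = 1

I ≈ (0.250000/3) × 17.347965 = 1.445664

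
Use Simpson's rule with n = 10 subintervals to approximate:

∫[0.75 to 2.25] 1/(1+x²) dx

f(x) = 1/(1+x²)
a = 0.75, b = 2.25, n = 10
h = (b - a)/n = 0.150000

Simpson's rule: (h/3)[f(x₀) + 4f(x₁) + 2f(x₂) + ... + f(xₙ)]

x_0 = 0.7500, f(x_0) = 0.640000, coefficient = 1
x_1 = 0.9000, f(x_1) = 0.552486, coefficient = 4
x_2 = 1.0500, f(x_2) = 0.475624, coefficient = 2
x_3 = 1.2000, f(x_3) = 0.409836, coefficient = 4
x_4 = 1.3500, f(x_4) = 0.354296, coefficient = 2
x_5 = 1.5000, f(x_5) = 0.307692, coefficient = 4
x_6 = 1.6500, f(x_6) = 0.268637, coefficient = 2
x_7 = 1.8000, f(x_7) = 0.235849, coefficient = 4
x_8 = 1.9500, f(x_8) = 0.208225, coefficient = 2
x_9 = 2.1000, f(x_9) = 0.184843, coefficient = 4
x_10 = 2.2500, f(x_10) = 0.164948, coefficient = 1

I ≈ (0.150000/3) × 10.181338 = 0.509067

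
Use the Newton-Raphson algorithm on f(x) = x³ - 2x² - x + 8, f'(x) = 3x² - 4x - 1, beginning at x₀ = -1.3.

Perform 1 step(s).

f(x) = x³ - 2x² - x + 8
f'(x) = 3x² - 4x - 1
x₀ = -1.3

Newton-Raphson formula: x_{n+1} = x_n - f(x_n)/f'(x_n)

Iteration 1:
  f(-1.300000) = 3.723000
  f'(-1.300000) = 9.270000
  x_1 = -1.300000 - 3.723000/9.270000 = -1.701618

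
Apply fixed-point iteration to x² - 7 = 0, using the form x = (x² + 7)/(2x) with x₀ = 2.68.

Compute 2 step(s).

Equation: x² - 7 = 0
Fixed-point form: x = (x² + 7)/(2x)
x₀ = 2.68

x_1 = g(2.680000) = 2.645970
x_2 = g(2.645970) = 2.645751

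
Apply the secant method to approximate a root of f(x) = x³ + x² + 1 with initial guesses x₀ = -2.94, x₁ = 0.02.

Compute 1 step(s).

f(x) = x³ + x² + 1
x₀ = -2.94, x₁ = 0.02

Secant formula: x_{n+1} = x_n - f(x_n)(x_n - x_{n-1})/(f(x_n) - f(x_{n-1}))

Iteration 1:
  f(-2.940000) = -15.768584
  f(0.020000) = 1.000408
  x_2 = 0.020000 - 1.000408×(0.020000 - (-2.940000))/(1.000408 - (-15.768584))
       = -0.156588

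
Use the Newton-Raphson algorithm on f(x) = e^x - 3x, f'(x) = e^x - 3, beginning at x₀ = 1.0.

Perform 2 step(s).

f(x) = e^x - 3x
f'(x) = e^x - 3
x₀ = 1.0

Newton-Raphson formula: x_{n+1} = x_n - f(x_n)/f'(x_n)

Iteration 1:
  f(1.000000) = -0.281718
  f'(1.000000) = -0.281718
  x_1 = 1.000000 - (-0.281718)/(-0.281718) = 0.000000
Iteration 2:
  f(0.000000) = 1.000000
  f'(0.000000) = -2.000000
  x_2 = 0.000000 - 1.000000/(-2.000000) = 0.500000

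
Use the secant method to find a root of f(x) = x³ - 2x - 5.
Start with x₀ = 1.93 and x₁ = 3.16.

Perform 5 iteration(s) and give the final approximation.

f(x) = x³ - 2x - 5
x₀ = 1.93, x₁ = 3.16

Secant formula: x_{n+1} = x_n - f(x_n)(x_n - x_{n-1})/(f(x_n) - f(x_{n-1}))

Iteration 1:
  f(1.930000) = -1.670943
  f(3.160000) = 20.234496
  x_2 = 3.160000 - 20.234496×(3.160000 - 1.930000)/(20.234496 - (-1.670943))
       = 2.023824
Iteration 2:
  f(3.160000) = 20.234496
  f(2.023824) = -0.758339
  x_3 = 2.023824 - (-0.758339)×(2.023824 - 3.160000)/(-0.758339 - 20.234496)
       = 2.064867
Iteration 3:
  f(2.023824) = -0.758339
  f(2.064867) = -0.325810
  x_4 = 2.064867 - (-0.325810)×(2.064867 - 2.023824)/(-0.325810 - (-0.758339))
       = 2.095783
Iteration 4:
  f(2.064867) = -0.325810
  f(2.095783) = 0.013759
  x_5 = 2.095783 - 0.013759×(2.095783 - 2.064867)/(0.013759 - (-0.325810))
       = 2.094531
Iteration 5:
  f(2.095783) = 0.013759
  f(2.094531) = -0.000232
  x_6 = 2.094531 - (-0.000232)×(2.094531 - 2.095783)/(-0.000232 - 0.013759)
       = 2.094551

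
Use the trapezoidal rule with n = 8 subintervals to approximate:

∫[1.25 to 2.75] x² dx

f(x) = x²
a = 1.25, b = 2.75, n = 8
h = (b - a)/n = 0.187500

Trapezoidal rule: (h/2)[f(x₀) + 2f(x₁) + 2f(x₂) + ... + f(xₙ)]

x_0 = 1.2500, f(x_0) = 1.562500, coefficient = 1
x_1 = 1.4375, f(x_1) = 2.066406, coefficient = 2
x_2 = 1.6250, f(x_2) = 2.640625, coefficient = 2
x_3 = 1.8125, f(x_3) = 3.285156, coefficient = 2
x_4 = 2.0000, f(x_4) = 4.000000, coefficient = 2
x_5 = 2.1875, f(x_5) = 4.785156, coefficient = 2
x_6 = 2.3750, f(x_6) = 5.640625, coefficient = 2
x_7 = 2.5625, f(x_7) = 6.566406, coefficient = 2
x_8 = 2.7500, f(x_8) = 7.562500, coefficient = 1

I ≈ (0.187500/2) × 67.093750 = 6.290039
Exact value: 6.281250
Error: 0.008789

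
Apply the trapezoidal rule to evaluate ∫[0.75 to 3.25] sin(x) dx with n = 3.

f(x) = sin(x)
a = 0.75, b = 3.25, n = 3
h = (b - a)/n = 0.833333

Trapezoidal rule: (h/2)[f(x₀) + 2f(x₁) + 2f(x₂) + ... + f(xₙ)]

x_0 = 0.7500, f(x_0) = 0.681639, coefficient = 1
x_1 = 1.5833, f(x_1) = 0.999921, coefficient = 2
x_2 = 2.4167, f(x_2) = 0.663080, coefficient = 2
x_3 = 3.2500, f(x_3) = -0.108195, coefficient = 1

I ≈ (0.833333/2) × 3.899447 = 1.624769
Exact value: 1.725819
Error: 0.101049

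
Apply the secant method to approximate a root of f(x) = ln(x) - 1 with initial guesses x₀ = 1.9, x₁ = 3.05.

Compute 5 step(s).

f(x) = ln(x) - 1
x₀ = 1.9, x₁ = 3.05

Secant formula: x_{n+1} = x_n - f(x_n)(x_n - x_{n-1})/(f(x_n) - f(x_{n-1}))

Iteration 1:
  f(1.900000) = -0.358146
  f(3.050000) = 0.115142
  x_2 = 3.050000 - 0.115142×(3.050000 - 1.900000)/(0.115142 - (-0.358146))
       = 2.770228
Iteration 2:
  f(3.050000) = 0.115142
  f(2.770228) = 0.018929
  x_3 = 2.770228 - 0.018929×(2.770228 - 3.050000)/(0.018929 - 0.115142)
       = 2.715183
Iteration 3:
  f(2.770228) = 0.018929
  f(2.715183) = -0.001141
  x_4 = 2.715183 - (-0.001141)×(2.715183 - 2.770228)/(-0.001141 - 0.018929)
       = 2.718311
Iteration 4:
  f(2.715183) = -0.001141
  f(2.718311) = 0.000011
  x_5 = 2.718311 - 0.000011×(2.718311 - 2.715183)/(0.000011 - (-0.001141))
       = 2.718282
Iteration 5:
  f(2.718311) = 0.000011
  f(2.718282) = 0.000000
  x_6 = 2.718282 - 0.000000×(2.718282 - 2.718311)/(0.000000 - 0.000011)
       = 2.718282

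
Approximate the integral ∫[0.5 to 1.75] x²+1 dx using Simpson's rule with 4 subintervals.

f(x) = x²+1
a = 0.5, b = 1.75, n = 4
h = (b - a)/n = 0.312500

Simpson's rule: (h/3)[f(x₀) + 4f(x₁) + 2f(x₂) + ... + f(xₙ)]

x_0 = 0.5000, f(x_0) = 1.250000, coefficient = 1
x_1 = 0.8125, f(x_1) = 1.660156, coefficient = 4
x_2 = 1.1250, f(x_2) = 2.265625, coefficient = 2
x_3 = 1.4375, f(x_3) = 3.066406, coefficient = 4
x_4 = 1.7500, f(x_4) = 4.062500, coefficient = 1

I ≈ (0.312500/3) × 28.750000 = 2.994792
Exact value: 2.994792
Error: 0.000000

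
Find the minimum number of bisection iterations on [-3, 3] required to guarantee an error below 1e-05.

We need (b-a)/2^n ≤ 1e-05
(3 - (-3))/2^n ≤ 1e-05
6/2^n ≤ 1e-05
2^n ≥ 600000
n ≥ log₂(600000) = 19.19
n ≥ 20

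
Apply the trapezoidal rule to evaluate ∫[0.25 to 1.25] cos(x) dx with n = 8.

f(x) = cos(x)
a = 0.25, b = 1.25, n = 8
h = (b - a)/n = 0.125000

Trapezoidal rule: (h/2)[f(x₀) + 2f(x₁) + 2f(x₂) + ... + f(xₙ)]

x_0 = 0.2500, f(x_0) = 0.968912, coefficient = 1
x_1 = 0.3750, f(x_1) = 0.930508, coefficient = 2
x_2 = 0.5000, f(x_2) = 0.877583, coefficient = 2
x_3 = 0.6250, f(x_3) = 0.810963, coefficient = 2
x_4 = 0.7500, f(x_4) = 0.731689, coefficient = 2
x_5 = 0.8750, f(x_5) = 0.640997, coefficient = 2
x_6 = 1.0000, f(x_6) = 0.540302, coefficient = 2
x_7 = 1.1250, f(x_7) = 0.431177, coefficient = 2
x_8 = 1.2500, f(x_8) = 0.315322, coefficient = 1

I ≈ (0.125000/2) × 11.210670 = 0.700667
Exact value: 0.701581
Error: 0.000914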